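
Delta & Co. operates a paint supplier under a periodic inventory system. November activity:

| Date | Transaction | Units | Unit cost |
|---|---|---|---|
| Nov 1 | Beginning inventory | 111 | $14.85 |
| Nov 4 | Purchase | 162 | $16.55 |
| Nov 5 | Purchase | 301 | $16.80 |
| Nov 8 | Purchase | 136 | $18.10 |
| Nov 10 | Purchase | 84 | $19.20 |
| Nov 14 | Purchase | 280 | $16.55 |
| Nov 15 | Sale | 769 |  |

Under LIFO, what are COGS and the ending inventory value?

Nov 15, 769 sold [LIFO — newest first]: 280 @ $16.55 + 84 @ $19.20 + 136 @ $18.10 + 269 @ $16.80 = $13,227.60
Ending inventory: 111 @ $14.85 + 162 @ $16.55 + 32 @ $16.80 = $4,867.05
Check: goods available $18,094.65 = COGS $13,227.60 + ending $4,867.05

COGS = $13,227.60; ending inventory = $4,867.05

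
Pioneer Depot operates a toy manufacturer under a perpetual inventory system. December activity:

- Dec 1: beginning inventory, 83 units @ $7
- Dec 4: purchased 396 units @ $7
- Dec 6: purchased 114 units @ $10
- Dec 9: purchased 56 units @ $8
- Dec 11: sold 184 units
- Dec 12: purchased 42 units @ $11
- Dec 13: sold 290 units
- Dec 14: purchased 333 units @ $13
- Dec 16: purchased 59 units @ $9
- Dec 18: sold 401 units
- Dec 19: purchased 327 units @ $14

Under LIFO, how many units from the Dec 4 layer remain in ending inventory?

125

Dec 11, 184 sold [LIFO — newest first]: 56 @ $8 + 114 @ $10 + 14 @ $7 = $1,686
Dec 13, 290 sold [LIFO — newest first]: 42 @ $11 + 248 @ $7 = $2,198
Dec 18, 401 sold [LIFO — newest first]: 59 @ $9 + 333 @ $13 + 9 @ $7 = $4,923
Total COGS = $1,686 + $2,198 + $4,923 = $8,807
Ending inventory: 83 @ $7 + 125 @ $7 + 327 @ $14 = $6,034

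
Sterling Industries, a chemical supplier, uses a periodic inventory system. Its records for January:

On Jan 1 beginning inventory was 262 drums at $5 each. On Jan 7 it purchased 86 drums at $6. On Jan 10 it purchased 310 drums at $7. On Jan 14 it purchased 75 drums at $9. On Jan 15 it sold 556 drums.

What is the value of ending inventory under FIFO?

Ending inventory = $1,389

Jan 15, 556 sold [FIFO — oldest first]: 262 @ $5 + 86 @ $6 + 208 @ $7 = $3,282
Ending inventory: 102 @ $7 + 75 @ $9 = $1,389
Check: goods available $4,671 = COGS $3,282 + ending $1,389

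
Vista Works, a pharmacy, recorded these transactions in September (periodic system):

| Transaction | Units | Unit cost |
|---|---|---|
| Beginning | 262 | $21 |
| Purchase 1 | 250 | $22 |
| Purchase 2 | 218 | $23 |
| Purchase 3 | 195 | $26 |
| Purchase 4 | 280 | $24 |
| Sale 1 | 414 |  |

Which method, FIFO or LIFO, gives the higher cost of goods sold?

LIFO

FIFO COGS: 262 @ $21 + 152 @ $22 = $8,846
LIFO COGS: 280 @ $24 + 134 @ $26 = $10,204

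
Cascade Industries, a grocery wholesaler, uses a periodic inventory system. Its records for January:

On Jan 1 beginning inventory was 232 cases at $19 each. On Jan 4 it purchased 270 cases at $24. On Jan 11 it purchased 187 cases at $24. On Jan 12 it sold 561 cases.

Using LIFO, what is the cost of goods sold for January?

COGS = $12,944

Jan 12, 561 sold [LIFO — newest first]: 187 @ $24 + 270 @ $24 + 104 @ $19 = $12,944
Ending inventory: 128 @ $19 = $2,432
Check: goods available $15,376 = COGS $12,944 + ending $2,432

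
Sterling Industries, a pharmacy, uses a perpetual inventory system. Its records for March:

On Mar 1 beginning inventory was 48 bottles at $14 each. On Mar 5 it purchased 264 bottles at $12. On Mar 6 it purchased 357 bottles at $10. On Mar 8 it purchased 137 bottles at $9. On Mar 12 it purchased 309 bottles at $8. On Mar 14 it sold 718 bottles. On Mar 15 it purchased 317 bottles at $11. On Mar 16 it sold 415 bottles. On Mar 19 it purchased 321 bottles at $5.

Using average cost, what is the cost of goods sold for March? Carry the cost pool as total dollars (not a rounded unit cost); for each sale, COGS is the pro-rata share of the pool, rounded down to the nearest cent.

COGS = $11,484.46

After Mar 1: 48 on hand, pool $672.00 (≈ $14.0000 each)
After Mar 5: 312 on hand, pool $3,840.00 (≈ $12.3077 each)
After Mar 6: 669 on hand, pool $7,410.00 (≈ $11.0762 each)
After Mar 8: 806 on hand, pool $8,643.00 (≈ $10.7233 each)
After Mar 12: 1115 on hand, pool $11,115.00 (≈ $9.9686 each)
Mar 14, sell 718: 718/1115 × $11,115.00 → $7,157.46
After Mar 15: 714 on hand, pool $7,444.54 (≈ $10.4265 each)
Mar 16, sell 415: 415/714 × $7,444.54 → $4,327.00
After Mar 19: 620 on hand, pool $4,722.54 (≈ $7.6170 each)
Total COGS = $7,157.46 + $4,327.00 = $11,484.46
Ending inventory (cost pool remaining) = $4,722.54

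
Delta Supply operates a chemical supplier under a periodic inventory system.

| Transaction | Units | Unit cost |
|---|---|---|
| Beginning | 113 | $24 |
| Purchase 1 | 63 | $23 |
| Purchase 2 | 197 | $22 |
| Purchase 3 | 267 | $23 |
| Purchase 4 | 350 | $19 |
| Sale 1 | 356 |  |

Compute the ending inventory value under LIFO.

Ending inventory = $14,498

Sale 1 (356) [LIFO — newest first]: 350 @ $19 + 6 @ $23 = $6,788
Ending inventory: 113 @ $24 + 63 @ $23 + 197 @ $22 + 261 @ $23 = $14,498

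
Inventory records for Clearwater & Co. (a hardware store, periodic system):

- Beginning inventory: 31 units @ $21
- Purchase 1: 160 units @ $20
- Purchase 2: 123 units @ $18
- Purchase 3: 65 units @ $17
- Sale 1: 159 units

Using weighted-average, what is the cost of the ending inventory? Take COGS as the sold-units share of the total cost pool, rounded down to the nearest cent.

Ending inventory = $4,162.01

Sale 1, sell 159: 159/379 × $7,170.00 → $3,007.99
Ending inventory (cost pool remaining) = $4,162.01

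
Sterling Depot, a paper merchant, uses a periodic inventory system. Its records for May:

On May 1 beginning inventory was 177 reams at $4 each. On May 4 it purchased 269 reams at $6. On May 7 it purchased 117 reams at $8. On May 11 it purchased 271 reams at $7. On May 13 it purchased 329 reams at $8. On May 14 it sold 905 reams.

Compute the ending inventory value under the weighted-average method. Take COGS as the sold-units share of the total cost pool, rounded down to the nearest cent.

May 14, sell 905: 905/1163 × $7,787.00 → $6,059.53
Ending inventory (cost pool remaining) = $1,727.47

Ending inventory = $1,727.47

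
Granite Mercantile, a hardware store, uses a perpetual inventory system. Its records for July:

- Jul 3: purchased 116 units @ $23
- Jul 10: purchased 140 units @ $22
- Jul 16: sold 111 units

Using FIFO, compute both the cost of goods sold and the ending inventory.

Jul 16, 111 sold [FIFO — oldest first]: 111 @ $23 = $2,553
Ending inventory: 5 @ $23 + 140 @ $22 = $3,195

COGS = $2,553; ending inventory = $3,195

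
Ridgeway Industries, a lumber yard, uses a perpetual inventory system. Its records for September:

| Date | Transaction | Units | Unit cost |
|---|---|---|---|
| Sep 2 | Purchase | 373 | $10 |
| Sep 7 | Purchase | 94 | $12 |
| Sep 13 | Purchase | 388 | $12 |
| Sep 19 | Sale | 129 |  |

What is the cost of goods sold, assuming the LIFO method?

Sep 19, 129 sold [LIFO — newest first]: 129 @ $12 = $1,548
Ending inventory: 373 @ $10 + 94 @ $12 + 259 @ $12 = $7,966
Check: goods available $9,514 = COGS $1,548 + ending $7,966

COGS = $1,548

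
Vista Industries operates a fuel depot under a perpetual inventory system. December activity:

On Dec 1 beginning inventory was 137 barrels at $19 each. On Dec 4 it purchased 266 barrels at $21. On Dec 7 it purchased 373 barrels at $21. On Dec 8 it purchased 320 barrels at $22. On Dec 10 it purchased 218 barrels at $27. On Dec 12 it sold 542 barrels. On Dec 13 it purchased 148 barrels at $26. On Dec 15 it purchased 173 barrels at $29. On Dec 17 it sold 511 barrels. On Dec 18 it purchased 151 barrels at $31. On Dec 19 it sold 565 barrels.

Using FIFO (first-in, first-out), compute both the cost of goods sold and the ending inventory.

COGS = $37,320; ending inventory = $5,174

Dec 12, 542 sold [FIFO — oldest first]: 137 @ $19 + 266 @ $21 + 139 @ $21 = $11,108
Dec 17, 511 sold [FIFO — oldest first]: 234 @ $21 + 277 @ $22 = $11,008
Dec 19, 565 sold [FIFO — oldest first]: 43 @ $22 + 218 @ $27 + 148 @ $26 + 156 @ $29 = $15,204
Total COGS = $11,108 + $11,008 + $15,204 = $37,320
Ending inventory: 17 @ $29 + 151 @ $31 = $5,174
Check: goods available $42,494 = COGS $37,320 + ending $5,174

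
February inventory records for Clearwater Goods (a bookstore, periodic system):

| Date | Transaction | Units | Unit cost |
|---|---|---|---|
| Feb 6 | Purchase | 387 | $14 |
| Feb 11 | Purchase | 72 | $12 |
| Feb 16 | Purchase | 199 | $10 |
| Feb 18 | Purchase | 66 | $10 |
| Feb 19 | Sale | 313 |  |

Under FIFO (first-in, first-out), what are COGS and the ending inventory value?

Feb 19, 313 sold [FIFO — oldest first]: 313 @ $14 = $4,382
Ending inventory: 74 @ $14 + 72 @ $12 + 199 @ $10 + 66 @ $10 = $4,550

COGS = $4,382; ending inventory = $4,550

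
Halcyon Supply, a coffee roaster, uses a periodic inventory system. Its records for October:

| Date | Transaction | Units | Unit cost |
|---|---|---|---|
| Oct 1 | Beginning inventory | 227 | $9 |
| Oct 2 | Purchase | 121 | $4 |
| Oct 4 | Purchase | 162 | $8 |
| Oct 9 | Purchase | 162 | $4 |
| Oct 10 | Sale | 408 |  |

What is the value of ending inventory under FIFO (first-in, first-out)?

Ending inventory = $1,464

Oct 10, 408 sold [FIFO — oldest first]: 227 @ $9 + 121 @ $4 + 60 @ $8 = $3,007
Ending inventory: 102 @ $8 + 162 @ $4 = $1,464
Check: goods available $4,471 = COGS $3,007 + ending $1,464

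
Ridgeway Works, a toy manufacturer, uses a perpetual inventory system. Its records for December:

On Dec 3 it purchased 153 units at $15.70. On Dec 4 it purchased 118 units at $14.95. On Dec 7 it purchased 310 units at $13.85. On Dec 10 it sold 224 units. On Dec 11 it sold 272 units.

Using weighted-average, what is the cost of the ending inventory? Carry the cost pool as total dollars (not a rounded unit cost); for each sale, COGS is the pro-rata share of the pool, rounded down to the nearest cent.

Ending inventory = $1,237.65

After Dec 3: 153 on hand, pool $2,402.10 (≈ $15.7000 each)
After Dec 4: 271 on hand, pool $4,166.20 (≈ $15.3734 each)
After Dec 7: 581 on hand, pool $8,459.70 (≈ $14.5606 each)
Dec 10, sell 224: 224/581 × $8,459.70 → $3,261.57
Dec 11, sell 272: 272/357 × $5,198.13 → $3,960.48
Total COGS = $3,261.57 + $3,960.48 = $7,222.05
Ending inventory (cost pool remaining) = $1,237.65
Check: goods available $8,459.70 = COGS $7,222.05 + ending $1,237.65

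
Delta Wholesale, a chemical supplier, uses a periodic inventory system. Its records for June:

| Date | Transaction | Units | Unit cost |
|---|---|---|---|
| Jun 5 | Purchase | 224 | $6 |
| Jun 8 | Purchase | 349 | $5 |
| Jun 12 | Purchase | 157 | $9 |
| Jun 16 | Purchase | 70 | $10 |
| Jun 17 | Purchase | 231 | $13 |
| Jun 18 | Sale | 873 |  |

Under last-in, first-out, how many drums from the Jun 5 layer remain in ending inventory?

Jun 18, 873 sold [LIFO — newest first]: 231 @ $13 + 70 @ $10 + 157 @ $9 + 349 @ $5 + 66 @ $6 = $7,257
Ending inventory: 158 @ $6 = $948

158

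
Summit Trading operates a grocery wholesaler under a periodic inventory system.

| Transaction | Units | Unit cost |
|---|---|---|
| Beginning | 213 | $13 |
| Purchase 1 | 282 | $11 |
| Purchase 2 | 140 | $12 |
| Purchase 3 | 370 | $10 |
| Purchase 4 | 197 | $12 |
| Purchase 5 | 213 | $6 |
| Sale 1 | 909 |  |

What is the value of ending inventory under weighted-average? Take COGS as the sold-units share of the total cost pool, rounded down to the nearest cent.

Ending inventory = $5,325.70

Sale 1, sell 909: 909/1415 × $14,893.00 → $9,567.30
Ending inventory (cost pool remaining) = $5,325.70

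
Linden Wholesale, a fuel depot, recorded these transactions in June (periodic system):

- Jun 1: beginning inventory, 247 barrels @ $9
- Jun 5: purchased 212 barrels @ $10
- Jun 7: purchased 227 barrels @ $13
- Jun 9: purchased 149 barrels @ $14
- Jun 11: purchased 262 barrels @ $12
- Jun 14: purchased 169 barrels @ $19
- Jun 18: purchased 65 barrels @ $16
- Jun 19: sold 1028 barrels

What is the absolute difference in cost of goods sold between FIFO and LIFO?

$2,296

FIFO COGS: 247 @ $9 + 212 @ $10 + 227 @ $13 + 149 @ $14 + 193 @ $12 = $11,696
LIFO COGS: 65 @ $16 + 169 @ $19 + 262 @ $12 + 149 @ $14 + 227 @ $13 + 156 @ $10 = $13,992
Difference = |$11,696 − $13,992| = $2,296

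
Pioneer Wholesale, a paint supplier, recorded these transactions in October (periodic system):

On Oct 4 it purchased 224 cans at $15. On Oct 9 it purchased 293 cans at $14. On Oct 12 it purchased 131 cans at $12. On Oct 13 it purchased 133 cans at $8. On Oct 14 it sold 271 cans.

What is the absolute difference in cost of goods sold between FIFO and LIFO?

FIFO COGS: 224 @ $15 + 47 @ $14 = $4,018
LIFO COGS: 133 @ $8 + 131 @ $12 + 7 @ $14 = $2,734
Difference = |$4,018 − $2,734| = $1,284

$1,284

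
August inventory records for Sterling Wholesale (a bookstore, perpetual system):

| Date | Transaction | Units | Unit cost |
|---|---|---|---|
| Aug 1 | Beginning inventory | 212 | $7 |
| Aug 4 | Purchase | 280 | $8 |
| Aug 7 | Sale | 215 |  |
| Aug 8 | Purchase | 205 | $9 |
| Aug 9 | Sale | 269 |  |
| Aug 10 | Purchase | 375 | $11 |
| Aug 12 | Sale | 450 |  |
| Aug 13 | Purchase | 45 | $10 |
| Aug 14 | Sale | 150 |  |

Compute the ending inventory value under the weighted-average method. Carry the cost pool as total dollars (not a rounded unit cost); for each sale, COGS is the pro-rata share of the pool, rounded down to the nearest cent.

Ending inventory = $329.45

After Aug 1: 212 on hand, pool $1,484.00 (≈ $7.0000 each)
After Aug 4: 492 on hand, pool $3,724.00 (≈ $7.5691 each)
Aug 7, sell 215: 215/492 × $3,724.00 → $1,627.35
After Aug 8: 482 on hand, pool $3,941.65 (≈ $8.1777 each)
Aug 9, sell 269: 269/482 × $3,941.65 → $2,199.80
After Aug 10: 588 on hand, pool $5,866.85 (≈ $9.9776 each)
Aug 12, sell 450: 450/588 × $5,866.85 → $4,489.93
After Aug 13: 183 on hand, pool $1,826.92 (≈ $9.9832 each)
Aug 14, sell 150: 150/183 × $1,826.92 → $1,497.47
Total COGS = $1,627.35 + $2,199.80 + $4,489.93 + $1,497.47 = $9,814.55
Ending inventory (cost pool remaining) = $329.45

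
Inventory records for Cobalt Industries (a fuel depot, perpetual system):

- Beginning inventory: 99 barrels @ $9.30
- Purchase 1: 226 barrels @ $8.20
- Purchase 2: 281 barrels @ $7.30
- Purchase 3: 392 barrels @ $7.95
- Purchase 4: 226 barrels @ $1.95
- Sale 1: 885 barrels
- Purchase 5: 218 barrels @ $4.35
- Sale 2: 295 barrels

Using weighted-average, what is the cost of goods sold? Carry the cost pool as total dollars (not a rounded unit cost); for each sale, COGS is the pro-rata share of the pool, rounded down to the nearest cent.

After Beginning: 99 on hand, pool $920.70 (≈ $9.3000 each)
After Purchase 1: 325 on hand, pool $2,773.90 (≈ $8.5351 each)
After Purchase 2: 606 on hand, pool $4,825.20 (≈ $7.9624 each)
After Purchase 3: 998 on hand, pool $7,941.60 (≈ $7.9575 each)
After Purchase 4: 1224 on hand, pool $8,382.30 (≈ $6.8483 each)
Sale 1, sell 885: 885/1224 × $8,382.30 → $6,060.73
After Purchase 5: 557 on hand, pool $3,269.87 (≈ $5.8705 each)
Sale 2, sell 295: 295/557 × $3,269.87 → $1,731.79
Total COGS = $6,060.73 + $1,731.79 = $7,792.52
Ending inventory (cost pool remaining) = $1,538.08

COGS = $7,792.52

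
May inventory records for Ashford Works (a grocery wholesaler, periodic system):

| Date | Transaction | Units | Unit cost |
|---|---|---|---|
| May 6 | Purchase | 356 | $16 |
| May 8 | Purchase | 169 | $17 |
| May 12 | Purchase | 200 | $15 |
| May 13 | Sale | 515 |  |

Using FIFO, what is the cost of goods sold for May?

COGS = $8,399

May 13, 515 sold [FIFO — oldest first]: 356 @ $16 + 159 @ $17 = $8,399
Ending inventory: 10 @ $17 + 200 @ $15 = $3,170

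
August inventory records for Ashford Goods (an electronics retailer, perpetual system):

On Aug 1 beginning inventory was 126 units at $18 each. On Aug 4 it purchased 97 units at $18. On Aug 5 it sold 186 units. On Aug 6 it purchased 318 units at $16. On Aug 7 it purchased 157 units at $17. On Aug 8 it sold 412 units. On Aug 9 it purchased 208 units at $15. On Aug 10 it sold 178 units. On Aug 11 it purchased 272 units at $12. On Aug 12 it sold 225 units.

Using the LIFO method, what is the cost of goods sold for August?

COGS = $15,467

Aug 5, 186 sold [LIFO — newest first]: 97 @ $18 + 89 @ $18 = $3,348
Aug 8, 412 sold [LIFO — newest first]: 157 @ $17 + 255 @ $16 = $6,749
Aug 10, 178 sold [LIFO — newest first]: 178 @ $15 = $2,670
Aug 12, 225 sold [LIFO — newest first]: 225 @ $12 = $2,700
Total COGS = $3,348 + $6,749 + $2,670 + $2,700 = $15,467
Ending inventory: 37 @ $18 + 63 @ $16 + 30 @ $15 + 47 @ $12 = $2,688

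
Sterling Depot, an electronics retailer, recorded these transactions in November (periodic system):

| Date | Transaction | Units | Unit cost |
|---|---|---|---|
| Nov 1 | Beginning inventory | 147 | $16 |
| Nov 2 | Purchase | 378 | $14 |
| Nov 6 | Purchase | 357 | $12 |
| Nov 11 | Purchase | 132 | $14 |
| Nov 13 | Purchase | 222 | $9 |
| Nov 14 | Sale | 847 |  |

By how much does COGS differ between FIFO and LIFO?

$1,474

FIFO COGS: 147 @ $16 + 378 @ $14 + 322 @ $12 = $11,508
LIFO COGS: 222 @ $9 + 132 @ $14 + 357 @ $12 + 136 @ $14 = $10,034
Difference = |$11,508 − $10,034| = $1,474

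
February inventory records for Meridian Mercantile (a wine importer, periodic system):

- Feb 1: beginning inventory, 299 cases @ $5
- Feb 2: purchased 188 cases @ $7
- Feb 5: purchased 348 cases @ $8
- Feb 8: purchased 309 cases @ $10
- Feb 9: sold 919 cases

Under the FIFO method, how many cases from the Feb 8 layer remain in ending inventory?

Feb 9, 919 sold [FIFO — oldest first]: 299 @ $5 + 188 @ $7 + 348 @ $8 + 84 @ $10 = $6,435
Ending inventory: 225 @ $10 = $2,250
Check: goods available $8,685 = COGS $6,435 + ending $2,250

225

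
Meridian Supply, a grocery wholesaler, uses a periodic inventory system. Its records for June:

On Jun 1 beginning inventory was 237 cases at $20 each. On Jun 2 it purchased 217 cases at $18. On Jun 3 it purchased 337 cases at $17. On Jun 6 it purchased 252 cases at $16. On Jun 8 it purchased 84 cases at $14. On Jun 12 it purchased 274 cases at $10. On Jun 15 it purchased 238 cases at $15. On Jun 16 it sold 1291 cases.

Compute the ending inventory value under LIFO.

Jun 16, 1291 sold [LIFO — newest first]: 238 @ $15 + 274 @ $10 + 84 @ $14 + 252 @ $16 + 337 @ $17 + 106 @ $18 = $19,155
Ending inventory: 237 @ $20 + 111 @ $18 = $6,738

Ending inventory = $6,738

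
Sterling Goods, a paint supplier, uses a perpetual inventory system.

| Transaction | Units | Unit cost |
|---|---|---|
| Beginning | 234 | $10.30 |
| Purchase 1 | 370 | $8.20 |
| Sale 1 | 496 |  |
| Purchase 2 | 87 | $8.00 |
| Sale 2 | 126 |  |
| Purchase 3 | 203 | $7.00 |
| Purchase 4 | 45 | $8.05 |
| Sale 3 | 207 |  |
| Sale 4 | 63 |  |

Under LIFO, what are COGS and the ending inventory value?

COGS = $7,439.35; ending inventory = $484.10

Sale 1 (496) [LIFO — newest first]: 370 @ $8.20 + 126 @ $10.30 = $4,331.80
Sale 2 (126) [LIFO — newest first]: 87 @ $8.00 + 39 @ $10.30 = $1,097.70
Sale 3 (207) [LIFO — newest first]: 45 @ $8.05 + 162 @ $7.00 = $1,496.25
Sale 4 (63) [LIFO — newest first]: 41 @ $7.00 + 22 @ $10.30 = $513.60
Total COGS = $4,331.80 + $1,097.70 + $1,496.25 + $513.60 = $7,439.35
Ending inventory: 47 @ $10.30 = $484.10
Check: goods available $7,923.45 = COGS $7,439.35 + ending $484.10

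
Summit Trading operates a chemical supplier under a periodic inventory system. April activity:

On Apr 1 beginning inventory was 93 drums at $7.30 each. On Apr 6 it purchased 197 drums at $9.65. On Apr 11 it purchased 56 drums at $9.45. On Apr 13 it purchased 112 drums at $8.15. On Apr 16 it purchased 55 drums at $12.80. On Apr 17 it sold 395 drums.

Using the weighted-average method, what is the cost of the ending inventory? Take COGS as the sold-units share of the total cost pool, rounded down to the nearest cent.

Apr 17, sell 395: 395/513 × $4,725.95 → $3,638.88
Ending inventory (cost pool remaining) = $1,087.07

Ending inventory = $1,087.07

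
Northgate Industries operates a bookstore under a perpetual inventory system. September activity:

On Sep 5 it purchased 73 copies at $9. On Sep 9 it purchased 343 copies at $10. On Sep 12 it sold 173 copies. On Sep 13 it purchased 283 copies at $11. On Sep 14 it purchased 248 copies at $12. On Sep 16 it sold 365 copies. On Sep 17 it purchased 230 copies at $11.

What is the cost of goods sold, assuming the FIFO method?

Sep 12, 173 sold [FIFO — oldest first]: 73 @ $9 + 100 @ $10 = $1,657
Sep 16, 365 sold [FIFO — oldest first]: 243 @ $10 + 122 @ $11 = $3,772
Total COGS = $1,657 + $3,772 = $5,429
Ending inventory: 161 @ $11 + 248 @ $12 + 230 @ $11 = $7,277
Check: goods available $12,706 = COGS $5,429 + ending $7,277

COGS = $5,429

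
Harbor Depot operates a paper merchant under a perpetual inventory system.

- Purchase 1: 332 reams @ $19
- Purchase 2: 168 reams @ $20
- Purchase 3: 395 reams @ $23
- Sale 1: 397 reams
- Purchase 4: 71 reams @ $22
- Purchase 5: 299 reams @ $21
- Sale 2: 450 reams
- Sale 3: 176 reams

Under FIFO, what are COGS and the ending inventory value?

COGS = $21,512; ending inventory = $5,082

Sale 1 (397) [FIFO — oldest first]: 332 @ $19 + 65 @ $20 = $7,608
Sale 2 (450) [FIFO — oldest first]: 103 @ $20 + 347 @ $23 = $10,041
Sale 3 (176) [FIFO — oldest first]: 48 @ $23 + 71 @ $22 + 57 @ $21 = $3,863
Total COGS = $7,608 + $10,041 + $3,863 = $21,512
Ending inventory: 242 @ $21 = $5,082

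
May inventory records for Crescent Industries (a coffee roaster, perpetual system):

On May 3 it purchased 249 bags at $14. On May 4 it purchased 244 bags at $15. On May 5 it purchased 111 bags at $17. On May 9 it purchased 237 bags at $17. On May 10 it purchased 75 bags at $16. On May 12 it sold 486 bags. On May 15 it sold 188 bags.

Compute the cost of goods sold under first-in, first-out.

COGS = $10,223

May 12, 486 sold [FIFO — oldest first]: 249 @ $14 + 237 @ $15 = $7,041
May 15, 188 sold [FIFO — oldest first]: 7 @ $15 + 111 @ $17 + 70 @ $17 = $3,182
Total COGS = $7,041 + $3,182 = $10,223
Ending inventory: 167 @ $17 + 75 @ $16 = $4,039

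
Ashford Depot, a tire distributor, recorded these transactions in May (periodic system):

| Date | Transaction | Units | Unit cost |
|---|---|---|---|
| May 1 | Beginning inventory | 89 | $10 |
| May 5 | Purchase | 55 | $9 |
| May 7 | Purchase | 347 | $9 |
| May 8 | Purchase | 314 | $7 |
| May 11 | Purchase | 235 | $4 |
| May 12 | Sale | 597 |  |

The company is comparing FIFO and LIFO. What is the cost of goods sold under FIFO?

FIFO COGS: 89 @ $10 + 55 @ $9 + 347 @ $9 + 106 @ $7 = $5,250
LIFO COGS: 235 @ $4 + 314 @ $7 + 48 @ $9 = $3,570

COGS = $5,250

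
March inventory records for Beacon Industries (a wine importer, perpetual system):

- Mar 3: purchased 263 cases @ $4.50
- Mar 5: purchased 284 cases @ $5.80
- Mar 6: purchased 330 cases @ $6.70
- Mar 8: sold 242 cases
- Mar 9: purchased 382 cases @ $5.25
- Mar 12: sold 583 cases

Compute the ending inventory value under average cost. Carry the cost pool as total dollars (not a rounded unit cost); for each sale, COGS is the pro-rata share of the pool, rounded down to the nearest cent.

Ending inventory = $2,413.67

After Mar 3: 263 on hand, pool $1,183.50 (≈ $4.5000 each)
After Mar 5: 547 on hand, pool $2,830.70 (≈ $5.1750 each)
After Mar 6: 877 on hand, pool $5,041.70 (≈ $5.7488 each)
Mar 8, sell 242: 242/877 × $5,041.70 → $1,391.21
After Mar 9: 1017 on hand, pool $5,655.99 (≈ $5.5614 each)
Mar 12, sell 583: 583/1017 × $5,655.99 → $3,242.32
Total COGS = $1,391.21 + $3,242.32 = $4,633.53
Ending inventory (cost pool remaining) = $2,413.67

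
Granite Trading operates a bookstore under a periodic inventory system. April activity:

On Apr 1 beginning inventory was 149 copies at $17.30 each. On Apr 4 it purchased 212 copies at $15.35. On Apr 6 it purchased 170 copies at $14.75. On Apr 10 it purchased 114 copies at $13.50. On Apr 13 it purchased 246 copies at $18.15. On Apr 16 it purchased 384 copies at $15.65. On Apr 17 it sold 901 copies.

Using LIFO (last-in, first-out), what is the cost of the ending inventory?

Apr 17, 901 sold [LIFO — newest first]: 384 @ $15.65 + 246 @ $18.15 + 114 @ $13.50 + 157 @ $14.75 = $14,329.25
Ending inventory: 149 @ $17.30 + 212 @ $15.35 + 13 @ $14.75 = $6,023.65
Check: goods available $20,352.90 = COGS $14,329.25 + ending $6,023.65

Ending inventory = $6,023.65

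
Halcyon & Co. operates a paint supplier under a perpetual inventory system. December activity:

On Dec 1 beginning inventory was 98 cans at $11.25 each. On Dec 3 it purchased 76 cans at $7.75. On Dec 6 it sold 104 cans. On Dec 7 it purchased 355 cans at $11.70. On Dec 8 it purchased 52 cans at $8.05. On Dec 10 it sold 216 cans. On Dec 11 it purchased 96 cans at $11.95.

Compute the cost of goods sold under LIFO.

Dec 6, 104 sold [LIFO — newest first]: 76 @ $7.75 + 28 @ $11.25 = $904.00
Dec 10, 216 sold [LIFO — newest first]: 52 @ $8.05 + 164 @ $11.70 = $2,337.40
Total COGS = $904.00 + $2,337.40 = $3,241.40
Ending inventory: 70 @ $11.25 + 191 @ $11.70 + 96 @ $11.95 = $4,169.40

COGS = $3,241.40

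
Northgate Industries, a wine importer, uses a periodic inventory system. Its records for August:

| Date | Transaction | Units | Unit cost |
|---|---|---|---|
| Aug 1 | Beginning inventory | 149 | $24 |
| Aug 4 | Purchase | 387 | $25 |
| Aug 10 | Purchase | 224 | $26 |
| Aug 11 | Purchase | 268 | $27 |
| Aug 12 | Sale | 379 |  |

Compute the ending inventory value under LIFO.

Aug 12, 379 sold [LIFO — newest first]: 268 @ $27 + 111 @ $26 = $10,122
Ending inventory: 149 @ $24 + 387 @ $25 + 113 @ $26 = $16,189

Ending inventory = $16,189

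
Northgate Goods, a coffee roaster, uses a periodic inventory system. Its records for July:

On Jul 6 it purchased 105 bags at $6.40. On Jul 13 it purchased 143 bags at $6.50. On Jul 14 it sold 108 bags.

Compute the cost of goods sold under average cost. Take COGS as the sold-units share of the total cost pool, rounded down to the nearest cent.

Jul 14, sell 108: 108/248 × $1,601.50 → $697.42
Ending inventory (cost pool remaining) = $904.08

COGS = $697.42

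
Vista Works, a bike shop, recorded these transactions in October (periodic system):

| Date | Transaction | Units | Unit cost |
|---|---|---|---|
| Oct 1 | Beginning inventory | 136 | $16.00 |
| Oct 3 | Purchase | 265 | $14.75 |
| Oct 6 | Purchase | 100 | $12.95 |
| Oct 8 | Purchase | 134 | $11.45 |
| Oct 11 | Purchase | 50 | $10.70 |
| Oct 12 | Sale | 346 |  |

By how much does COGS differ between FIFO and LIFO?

$994.70

FIFO COGS: 136 @ $16.00 + 210 @ $14.75 = $5,273.50
LIFO COGS: 50 @ $10.70 + 134 @ $11.45 + 100 @ $12.95 + 62 @ $14.75 = $4,278.80
Difference = |$5,273.50 − $4,278.80| = $994.70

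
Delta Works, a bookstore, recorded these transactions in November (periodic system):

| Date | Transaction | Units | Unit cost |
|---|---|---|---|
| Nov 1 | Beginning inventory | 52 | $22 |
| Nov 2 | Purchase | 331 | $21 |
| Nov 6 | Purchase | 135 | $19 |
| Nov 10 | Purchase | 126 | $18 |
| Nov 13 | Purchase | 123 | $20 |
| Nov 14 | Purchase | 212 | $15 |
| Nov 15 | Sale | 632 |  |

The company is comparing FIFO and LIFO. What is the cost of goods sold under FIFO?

COGS = $12,712

FIFO COGS: 52 @ $22 + 331 @ $21 + 135 @ $19 + 114 @ $18 = $12,712
LIFO COGS: 212 @ $15 + 123 @ $20 + 126 @ $18 + 135 @ $19 + 36 @ $21 = $11,229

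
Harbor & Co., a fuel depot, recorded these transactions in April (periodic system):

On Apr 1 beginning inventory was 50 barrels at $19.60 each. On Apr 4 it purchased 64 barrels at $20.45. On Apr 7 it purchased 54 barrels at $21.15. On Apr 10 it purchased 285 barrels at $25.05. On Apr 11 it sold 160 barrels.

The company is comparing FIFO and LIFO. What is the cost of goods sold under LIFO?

COGS = $4,008.00

FIFO COGS: 50 @ $19.60 + 64 @ $20.45 + 46 @ $21.15 = $3,261.70
LIFO COGS: 160 @ $25.05 = $4,008.00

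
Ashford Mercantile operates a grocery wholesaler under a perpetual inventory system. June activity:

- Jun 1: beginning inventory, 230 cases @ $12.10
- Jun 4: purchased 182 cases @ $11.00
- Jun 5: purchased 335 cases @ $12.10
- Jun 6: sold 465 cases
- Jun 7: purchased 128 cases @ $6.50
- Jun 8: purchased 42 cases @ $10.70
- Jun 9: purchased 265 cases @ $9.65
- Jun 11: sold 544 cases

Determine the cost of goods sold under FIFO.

COGS = $11,007.70

Jun 6, 465 sold [FIFO — oldest first]: 230 @ $12.10 + 182 @ $11.00 + 53 @ $12.10 = $5,426.30
Jun 11, 544 sold [FIFO — oldest first]: 282 @ $12.10 + 128 @ $6.50 + 42 @ $10.70 + 92 @ $9.65 = $5,581.40
Total COGS = $5,426.30 + $5,581.40 = $11,007.70
Ending inventory: 173 @ $9.65 = $1,669.45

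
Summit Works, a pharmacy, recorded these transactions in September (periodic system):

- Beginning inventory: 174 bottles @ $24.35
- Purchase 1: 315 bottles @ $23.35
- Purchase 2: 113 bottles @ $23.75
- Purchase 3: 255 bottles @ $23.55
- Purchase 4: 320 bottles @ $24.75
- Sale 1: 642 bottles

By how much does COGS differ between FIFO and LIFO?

$298.60

FIFO COGS: 174 @ $24.35 + 315 @ $23.35 + 113 @ $23.75 + 40 @ $23.55 = $15,217.90
LIFO COGS: 320 @ $24.75 + 255 @ $23.55 + 67 @ $23.75 = $15,516.50
Difference = |$15,217.90 − $15,516.50| = $298.60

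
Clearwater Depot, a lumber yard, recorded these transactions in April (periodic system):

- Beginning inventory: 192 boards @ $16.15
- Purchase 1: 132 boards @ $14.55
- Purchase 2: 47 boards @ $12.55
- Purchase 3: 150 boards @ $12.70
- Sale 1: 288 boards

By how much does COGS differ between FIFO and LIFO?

FIFO COGS: 192 @ $16.15 + 96 @ $14.55 = $4,497.60
LIFO COGS: 150 @ $12.70 + 47 @ $12.55 + 91 @ $14.55 = $3,818.90
Difference = |$4,497.60 − $3,818.90| = $678.70

$678.70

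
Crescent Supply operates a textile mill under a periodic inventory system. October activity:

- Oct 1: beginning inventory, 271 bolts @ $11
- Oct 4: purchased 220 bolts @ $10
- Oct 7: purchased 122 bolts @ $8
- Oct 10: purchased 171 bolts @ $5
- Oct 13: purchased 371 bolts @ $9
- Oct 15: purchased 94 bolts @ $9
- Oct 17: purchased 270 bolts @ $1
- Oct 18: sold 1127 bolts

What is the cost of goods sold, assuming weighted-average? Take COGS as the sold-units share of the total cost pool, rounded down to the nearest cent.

COGS = $8,507.77

Oct 18, sell 1127: 1127/1519 × $11,467.00 → $8,507.77
Ending inventory (cost pool remaining) = $2,959.23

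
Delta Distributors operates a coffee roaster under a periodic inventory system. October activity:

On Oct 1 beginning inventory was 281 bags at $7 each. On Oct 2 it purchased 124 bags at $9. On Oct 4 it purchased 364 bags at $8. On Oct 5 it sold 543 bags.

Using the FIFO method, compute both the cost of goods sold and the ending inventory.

Oct 5, 543 sold [FIFO — oldest first]: 281 @ $7 + 124 @ $9 + 138 @ $8 = $4,187
Ending inventory: 226 @ $8 = $1,808

COGS = $4,187; ending inventory = $1,808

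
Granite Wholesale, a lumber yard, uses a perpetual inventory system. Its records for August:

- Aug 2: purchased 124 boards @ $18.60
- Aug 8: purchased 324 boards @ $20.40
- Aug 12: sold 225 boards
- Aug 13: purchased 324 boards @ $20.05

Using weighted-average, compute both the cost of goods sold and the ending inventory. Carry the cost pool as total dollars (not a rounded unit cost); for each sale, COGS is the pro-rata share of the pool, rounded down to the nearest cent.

After Aug 2: 124 on hand, pool $2,306.40 (≈ $18.6000 each)
After Aug 8: 448 on hand, pool $8,916.00 (≈ $19.9018 each)
Aug 12, sell 225: 225/448 × $8,916.00 → $4,477.90
After Aug 13: 547 on hand, pool $10,934.30 (≈ $19.9896 each)
Ending inventory (cost pool remaining) = $10,934.30

COGS = $4,477.90; ending inventory = $10,934.30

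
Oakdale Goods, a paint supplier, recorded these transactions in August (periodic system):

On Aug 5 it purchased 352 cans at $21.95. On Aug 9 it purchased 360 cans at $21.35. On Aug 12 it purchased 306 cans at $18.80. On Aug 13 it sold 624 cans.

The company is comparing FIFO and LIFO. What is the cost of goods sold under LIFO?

FIFO COGS: 352 @ $21.95 + 272 @ $21.35 = $13,533.60
LIFO COGS: 306 @ $18.80 + 318 @ $21.35 = $12,542.10

COGS = $12,542.10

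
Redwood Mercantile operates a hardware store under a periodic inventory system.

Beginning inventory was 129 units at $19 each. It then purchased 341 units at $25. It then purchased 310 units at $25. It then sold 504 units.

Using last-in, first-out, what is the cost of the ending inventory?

Ending inventory = $6,126

Sale 1 (504) [LIFO — newest first]: 310 @ $25 + 194 @ $25 = $12,600
Ending inventory: 129 @ $19 + 147 @ $25 = $6,126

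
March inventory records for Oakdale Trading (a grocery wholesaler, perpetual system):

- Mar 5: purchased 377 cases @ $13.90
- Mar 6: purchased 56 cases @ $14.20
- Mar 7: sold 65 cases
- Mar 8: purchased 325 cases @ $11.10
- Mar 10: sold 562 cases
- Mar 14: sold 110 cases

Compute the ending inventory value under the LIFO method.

Ending inventory = $291.90

Mar 7, 65 sold [LIFO — newest first]: 56 @ $14.20 + 9 @ $13.90 = $920.30
Mar 10, 562 sold [LIFO — newest first]: 325 @ $11.10 + 237 @ $13.90 = $6,901.80
Mar 14, 110 sold [LIFO — newest first]: 110 @ $13.90 = $1,529.00
Total COGS = $920.30 + $6,901.80 + $1,529.00 = $9,351.10
Ending inventory: 21 @ $13.90 = $291.90
Check: goods available $9,643.00 = COGS $9,351.10 + ending $291.90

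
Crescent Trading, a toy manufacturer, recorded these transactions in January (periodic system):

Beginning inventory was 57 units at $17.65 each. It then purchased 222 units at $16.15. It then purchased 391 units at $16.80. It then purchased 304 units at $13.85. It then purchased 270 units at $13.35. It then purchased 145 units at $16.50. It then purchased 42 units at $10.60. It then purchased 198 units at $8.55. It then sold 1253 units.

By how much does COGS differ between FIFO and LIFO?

$1,838.85

FIFO COGS: 57 @ $17.65 + 222 @ $16.15 + 391 @ $16.80 + 304 @ $13.85 + 270 @ $13.35 + 9 @ $16.50 = $19,123.55
LIFO COGS: 198 @ $8.55 + 42 @ $10.60 + 145 @ $16.50 + 270 @ $13.35 + 304 @ $13.85 + 294 @ $16.80 = $17,284.70
Difference = |$19,123.55 − $17,284.70| = $1,838.85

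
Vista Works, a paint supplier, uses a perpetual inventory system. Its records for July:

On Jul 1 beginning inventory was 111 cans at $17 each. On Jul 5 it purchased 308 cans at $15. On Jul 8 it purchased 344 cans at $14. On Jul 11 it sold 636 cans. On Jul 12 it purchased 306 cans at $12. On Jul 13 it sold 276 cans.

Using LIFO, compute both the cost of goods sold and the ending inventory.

Jul 11, 636 sold [LIFO — newest first]: 344 @ $14 + 292 @ $15 = $9,196
Jul 13, 276 sold [LIFO — newest first]: 276 @ $12 = $3,312
Total COGS = $9,196 + $3,312 = $12,508
Ending inventory: 111 @ $17 + 16 @ $15 + 30 @ $12 = $2,487
Check: goods available $14,995 = COGS $12,508 + ending $2,487

COGS = $12,508; ending inventory = $2,487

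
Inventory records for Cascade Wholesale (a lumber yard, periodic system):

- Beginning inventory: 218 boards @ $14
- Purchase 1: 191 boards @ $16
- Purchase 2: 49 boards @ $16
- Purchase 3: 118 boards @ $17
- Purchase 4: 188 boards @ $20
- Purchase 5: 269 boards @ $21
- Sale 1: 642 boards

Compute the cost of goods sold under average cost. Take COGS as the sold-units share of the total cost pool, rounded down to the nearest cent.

Sale 1, sell 642: 642/1033 × $18,307.00 → $11,377.63
Ending inventory (cost pool remaining) = $6,929.37
Check: goods available $18,307.00 = COGS $11,377.63 + ending $6,929.37

COGS = $11,377.63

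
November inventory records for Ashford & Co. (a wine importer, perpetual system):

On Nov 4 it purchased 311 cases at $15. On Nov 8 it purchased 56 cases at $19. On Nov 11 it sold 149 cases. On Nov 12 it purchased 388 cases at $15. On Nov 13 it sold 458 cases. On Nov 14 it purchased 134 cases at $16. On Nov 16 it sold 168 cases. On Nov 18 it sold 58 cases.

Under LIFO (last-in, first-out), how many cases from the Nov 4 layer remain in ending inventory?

Nov 11, 149 sold [LIFO — newest first]: 56 @ $19 + 93 @ $15 = $2,459
Nov 13, 458 sold [LIFO — newest first]: 388 @ $15 + 70 @ $15 = $6,870
Nov 16, 168 sold [LIFO — newest first]: 134 @ $16 + 34 @ $15 = $2,654
Nov 18, 58 sold [LIFO — newest first]: 58 @ $15 = $870
Total COGS = $2,459 + $6,870 + $2,654 + $870 = $12,853
Ending inventory: 56 @ $15 = $840
Check: goods available $13,693 = COGS $12,853 + ending $840

56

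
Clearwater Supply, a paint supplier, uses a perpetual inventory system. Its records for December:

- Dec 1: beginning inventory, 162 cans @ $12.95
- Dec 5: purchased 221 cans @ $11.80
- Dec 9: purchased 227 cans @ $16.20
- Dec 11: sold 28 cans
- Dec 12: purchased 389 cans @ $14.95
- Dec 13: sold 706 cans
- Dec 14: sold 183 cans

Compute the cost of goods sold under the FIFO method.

Dec 11, 28 sold [FIFO — oldest first]: 28 @ $12.95 = $362.60
Dec 13, 706 sold [FIFO — oldest first]: 134 @ $12.95 + 221 @ $11.80 + 227 @ $16.20 + 124 @ $14.95 = $9,874.30
Dec 14, 183 sold [FIFO — oldest first]: 183 @ $14.95 = $2,735.85
Total COGS = $362.60 + $9,874.30 + $2,735.85 = $12,972.75
Ending inventory: 82 @ $14.95 = $1,225.90

COGS = $12,972.75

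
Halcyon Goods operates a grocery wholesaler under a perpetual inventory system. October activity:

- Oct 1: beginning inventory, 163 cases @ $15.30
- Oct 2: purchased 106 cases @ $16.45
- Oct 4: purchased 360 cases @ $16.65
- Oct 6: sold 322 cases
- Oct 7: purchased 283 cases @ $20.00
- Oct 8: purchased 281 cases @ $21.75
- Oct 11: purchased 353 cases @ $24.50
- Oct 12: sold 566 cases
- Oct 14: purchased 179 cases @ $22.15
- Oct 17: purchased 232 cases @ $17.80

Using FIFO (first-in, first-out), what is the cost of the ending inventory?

Ending inventory = $23,334.70

Oct 6, 322 sold [FIFO — oldest first]: 163 @ $15.30 + 106 @ $16.45 + 53 @ $16.65 = $5,120.05
Oct 12, 566 sold [FIFO — oldest first]: 307 @ $16.65 + 259 @ $20.00 = $10,291.55
Total COGS = $5,120.05 + $10,291.55 = $15,411.60
Ending inventory: 24 @ $20.00 + 281 @ $21.75 + 353 @ $24.50 + 179 @ $22.15 + 232 @ $17.80 = $23,334.70
Check: goods available $38,746.30 = COGS $15,411.60 + ending $23,334.70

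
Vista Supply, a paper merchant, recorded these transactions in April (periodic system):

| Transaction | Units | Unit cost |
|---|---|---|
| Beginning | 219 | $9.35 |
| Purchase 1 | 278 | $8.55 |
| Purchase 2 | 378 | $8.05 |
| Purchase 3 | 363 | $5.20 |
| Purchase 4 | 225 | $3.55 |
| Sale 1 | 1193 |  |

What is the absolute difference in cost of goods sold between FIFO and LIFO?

$1,450.95

FIFO COGS: 219 @ $9.35 + 278 @ $8.55 + 378 @ $8.05 + 318 @ $5.20 = $9,121.05
LIFO COGS: 225 @ $3.55 + 363 @ $5.20 + 378 @ $8.05 + 227 @ $8.55 = $7,670.10
Difference = |$9,121.05 − $7,670.10| = $1,450.95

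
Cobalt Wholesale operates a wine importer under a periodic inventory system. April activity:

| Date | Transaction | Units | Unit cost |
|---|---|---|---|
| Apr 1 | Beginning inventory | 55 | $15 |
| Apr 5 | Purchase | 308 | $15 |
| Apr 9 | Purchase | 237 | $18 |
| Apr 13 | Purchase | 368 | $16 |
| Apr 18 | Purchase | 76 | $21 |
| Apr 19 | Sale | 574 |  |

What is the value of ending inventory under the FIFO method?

Apr 19, 574 sold [FIFO — oldest first]: 55 @ $15 + 308 @ $15 + 211 @ $18 = $9,243
Ending inventory: 26 @ $18 + 368 @ $16 + 76 @ $21 = $7,952

Ending inventory = $7,952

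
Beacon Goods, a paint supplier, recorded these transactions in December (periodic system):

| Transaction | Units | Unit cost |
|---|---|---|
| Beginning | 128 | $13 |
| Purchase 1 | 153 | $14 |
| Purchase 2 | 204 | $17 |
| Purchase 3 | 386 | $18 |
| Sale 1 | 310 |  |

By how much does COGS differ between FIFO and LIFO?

$1,281

FIFO COGS: 128 @ $13 + 153 @ $14 + 29 @ $17 = $4,299
LIFO COGS: 310 @ $18 = $5,580
Difference = |$4,299 − $5,580| = $1,281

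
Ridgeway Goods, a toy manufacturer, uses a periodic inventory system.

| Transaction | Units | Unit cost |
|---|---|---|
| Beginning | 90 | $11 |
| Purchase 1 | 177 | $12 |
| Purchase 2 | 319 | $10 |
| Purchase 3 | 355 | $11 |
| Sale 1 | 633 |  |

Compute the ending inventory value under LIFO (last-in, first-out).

Ending inventory = $3,524

Sale 1 (633) [LIFO — newest first]: 355 @ $11 + 278 @ $10 = $6,685
Ending inventory: 90 @ $11 + 177 @ $12 + 41 @ $10 = $3,524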